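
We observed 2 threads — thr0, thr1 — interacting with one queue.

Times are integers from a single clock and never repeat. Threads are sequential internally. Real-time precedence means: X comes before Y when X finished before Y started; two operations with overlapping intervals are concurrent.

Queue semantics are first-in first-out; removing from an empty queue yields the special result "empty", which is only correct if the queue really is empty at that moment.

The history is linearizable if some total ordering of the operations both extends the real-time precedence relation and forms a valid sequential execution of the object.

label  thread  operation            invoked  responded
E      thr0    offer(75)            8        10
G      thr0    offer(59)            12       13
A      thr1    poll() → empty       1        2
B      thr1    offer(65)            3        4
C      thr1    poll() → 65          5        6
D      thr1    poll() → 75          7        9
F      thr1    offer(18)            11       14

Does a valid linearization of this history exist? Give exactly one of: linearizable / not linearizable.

witness order: A, B, C, E, D, F, G
after step 1 (A poll() → empty): queue <>
after step 2 (B offer(65)): queue <65>
after step 3 (C poll() → 65): queue <>
after step 4 (E offer(75)): queue <75>
after step 5 (D poll() → 75): queue <>
after step 6 (F offer(18)): queue <18>
after step 7 (G offer(59)): queue <18,59>

linearizable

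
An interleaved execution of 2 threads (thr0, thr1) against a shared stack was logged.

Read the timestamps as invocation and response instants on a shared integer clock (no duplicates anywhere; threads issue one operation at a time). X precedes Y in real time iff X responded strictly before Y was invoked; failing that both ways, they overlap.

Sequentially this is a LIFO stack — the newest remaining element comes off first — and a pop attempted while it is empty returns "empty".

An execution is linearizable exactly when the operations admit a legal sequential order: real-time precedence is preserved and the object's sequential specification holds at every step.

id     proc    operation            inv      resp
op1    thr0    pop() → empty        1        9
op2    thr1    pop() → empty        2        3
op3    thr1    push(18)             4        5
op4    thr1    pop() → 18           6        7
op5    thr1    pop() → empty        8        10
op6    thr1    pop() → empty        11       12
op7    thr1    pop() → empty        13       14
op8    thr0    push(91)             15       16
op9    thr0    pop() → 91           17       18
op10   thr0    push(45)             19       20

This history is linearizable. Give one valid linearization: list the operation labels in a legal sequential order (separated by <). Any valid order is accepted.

step 1: op1 pop() → empty — stack <>
step 2: op2 pop() → empty — stack <>
step 3: op3 push(18) — stack <18>
step 4: op4 pop() → 18 — stack <>
step 5: op5 pop() → empty — stack <>
step 6: op6 pop() → empty — stack <>
step 7: op7 pop() → empty — stack <>
step 8: op8 push(91) — stack <91>
step 9: op9 pop() → 91 — stack <>
step 10: op10 push(45) — stack <45>

op1 < op2 < op3 < op4 < op5 < op6 < op7 < op8 < op9 < op10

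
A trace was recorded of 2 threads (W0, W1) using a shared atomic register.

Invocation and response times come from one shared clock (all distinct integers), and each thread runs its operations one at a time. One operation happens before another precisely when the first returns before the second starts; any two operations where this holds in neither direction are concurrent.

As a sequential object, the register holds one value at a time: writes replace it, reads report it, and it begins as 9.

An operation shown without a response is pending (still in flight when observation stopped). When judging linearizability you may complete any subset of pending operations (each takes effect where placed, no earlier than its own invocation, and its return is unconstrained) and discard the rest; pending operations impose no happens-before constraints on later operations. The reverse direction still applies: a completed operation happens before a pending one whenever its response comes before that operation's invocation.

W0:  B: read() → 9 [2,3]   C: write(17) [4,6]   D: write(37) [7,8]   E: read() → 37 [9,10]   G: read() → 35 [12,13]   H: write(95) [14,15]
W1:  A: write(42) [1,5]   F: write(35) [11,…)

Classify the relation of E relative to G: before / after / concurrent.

before

E spans [9,10], G spans [12,13]
resp(E)=10 < inv(G)=12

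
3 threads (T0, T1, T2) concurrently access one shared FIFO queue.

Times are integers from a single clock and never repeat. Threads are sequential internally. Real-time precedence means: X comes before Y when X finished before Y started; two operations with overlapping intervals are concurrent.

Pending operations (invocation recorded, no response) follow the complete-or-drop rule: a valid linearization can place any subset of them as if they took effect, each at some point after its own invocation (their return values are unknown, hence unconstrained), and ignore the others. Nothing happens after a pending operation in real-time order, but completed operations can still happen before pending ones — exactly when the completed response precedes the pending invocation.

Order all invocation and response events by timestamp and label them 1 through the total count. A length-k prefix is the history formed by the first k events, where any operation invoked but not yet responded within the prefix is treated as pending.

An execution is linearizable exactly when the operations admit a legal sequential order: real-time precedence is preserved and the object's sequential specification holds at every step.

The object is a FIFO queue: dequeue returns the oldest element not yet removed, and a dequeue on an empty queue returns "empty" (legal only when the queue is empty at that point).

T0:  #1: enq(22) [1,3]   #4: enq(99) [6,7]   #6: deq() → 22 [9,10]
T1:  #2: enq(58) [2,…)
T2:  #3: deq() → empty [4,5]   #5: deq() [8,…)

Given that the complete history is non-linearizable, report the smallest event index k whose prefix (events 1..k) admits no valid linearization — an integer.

events 1..4 are linearizable, e.g. via #1:
1. #1 enq(22), leaving queue <22>
once event 5 joins (#3's response, time 5), exhaustive search finds no witness
including or dropping the 1 pending operation (#2) in any combination fails
sample order #1, #3 (pending dropped) stalls at step 2 — #3 deq() → empty has no legal effect

5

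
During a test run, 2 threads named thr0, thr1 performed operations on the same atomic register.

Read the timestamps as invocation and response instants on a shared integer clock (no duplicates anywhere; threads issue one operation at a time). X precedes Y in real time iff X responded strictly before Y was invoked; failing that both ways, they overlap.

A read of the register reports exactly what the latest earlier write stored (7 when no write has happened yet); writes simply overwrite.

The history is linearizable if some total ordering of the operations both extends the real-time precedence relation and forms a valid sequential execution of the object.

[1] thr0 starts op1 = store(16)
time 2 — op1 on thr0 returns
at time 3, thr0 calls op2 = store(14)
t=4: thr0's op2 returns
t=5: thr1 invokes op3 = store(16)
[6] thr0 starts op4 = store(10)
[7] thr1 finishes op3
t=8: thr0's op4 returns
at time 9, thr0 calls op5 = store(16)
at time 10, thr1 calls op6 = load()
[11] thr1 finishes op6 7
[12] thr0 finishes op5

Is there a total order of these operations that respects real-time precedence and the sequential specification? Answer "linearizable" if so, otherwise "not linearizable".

through event 10 a valid linearization exists; event 11 (op6 responding at time 11) ends that
5 completed operations, 2 real-time-consistent orders — every atomic register replay fails
including or dropping the 1 pending operation (op5) in any combination fails
e.g. op1, op2, op3, op4, op6 (pending dropped): illegal at step 5, since op6 load() → 7 cannot apply there
e.g. op1, op2, op4, op3, op6 (pending dropped): illegal at step 5, since op6 load() → 7 cannot apply there

not linearizable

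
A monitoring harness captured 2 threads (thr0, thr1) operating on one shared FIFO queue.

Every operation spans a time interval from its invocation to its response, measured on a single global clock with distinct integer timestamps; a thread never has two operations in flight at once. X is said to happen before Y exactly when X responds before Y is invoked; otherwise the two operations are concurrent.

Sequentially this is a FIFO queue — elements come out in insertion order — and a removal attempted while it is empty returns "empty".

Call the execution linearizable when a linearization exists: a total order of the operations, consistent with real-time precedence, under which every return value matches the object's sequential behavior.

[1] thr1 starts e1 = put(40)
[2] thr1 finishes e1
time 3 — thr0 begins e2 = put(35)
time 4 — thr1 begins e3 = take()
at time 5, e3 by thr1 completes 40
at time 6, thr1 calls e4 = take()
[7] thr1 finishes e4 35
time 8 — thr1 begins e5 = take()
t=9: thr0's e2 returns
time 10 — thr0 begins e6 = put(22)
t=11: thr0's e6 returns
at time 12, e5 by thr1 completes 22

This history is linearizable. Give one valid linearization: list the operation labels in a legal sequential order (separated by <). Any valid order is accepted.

1. e1 put(40), leaving queue <40>
2. e2 put(35), leaving queue <40,35>
3. e3 take() → 40, leaving queue <35>
4. e4 take() → 35, leaving queue <>
5. e6 put(22), leaving queue <22>
6. e5 take() → 22, leaving queue <>

e1 < e2 < e3 < e4 < e6 < e5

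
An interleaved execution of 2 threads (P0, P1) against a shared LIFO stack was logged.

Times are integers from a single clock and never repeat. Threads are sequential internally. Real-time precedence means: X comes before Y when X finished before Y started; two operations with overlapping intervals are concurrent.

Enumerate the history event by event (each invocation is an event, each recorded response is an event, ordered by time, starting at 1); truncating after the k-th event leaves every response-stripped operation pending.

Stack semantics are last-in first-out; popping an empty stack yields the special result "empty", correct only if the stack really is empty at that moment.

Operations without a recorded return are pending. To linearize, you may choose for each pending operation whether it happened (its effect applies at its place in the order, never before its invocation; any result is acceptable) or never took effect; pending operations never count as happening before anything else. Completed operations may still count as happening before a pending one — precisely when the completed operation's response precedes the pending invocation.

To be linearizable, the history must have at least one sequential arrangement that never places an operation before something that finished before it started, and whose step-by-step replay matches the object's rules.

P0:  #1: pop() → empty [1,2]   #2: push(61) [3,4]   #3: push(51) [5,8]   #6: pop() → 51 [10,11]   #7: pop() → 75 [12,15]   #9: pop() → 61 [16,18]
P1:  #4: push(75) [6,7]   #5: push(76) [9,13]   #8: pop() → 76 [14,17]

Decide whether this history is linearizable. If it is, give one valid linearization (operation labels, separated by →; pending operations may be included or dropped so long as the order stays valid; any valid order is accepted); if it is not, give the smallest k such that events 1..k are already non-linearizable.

step 1: #1 pop() → empty — stack <>
step 2: #2 push(61) — stack <61>
step 3: #4 push(75) — stack <61,75>
step 4: #3 push(51) — stack <61,75,51>
step 5: #6 pop() → 51 — stack <61,75>
step 6: #5 push(76) — stack <61,75,76>
step 7: #8 pop() → 76 — stack <61,75>
step 8: #7 pop() → 75 — stack <61>
step 9: #9 pop() → 61 — stack <>

linearizable — witness: #1 → #2 → #4 → #3 → #6 → #5 → #8 → #7 → #9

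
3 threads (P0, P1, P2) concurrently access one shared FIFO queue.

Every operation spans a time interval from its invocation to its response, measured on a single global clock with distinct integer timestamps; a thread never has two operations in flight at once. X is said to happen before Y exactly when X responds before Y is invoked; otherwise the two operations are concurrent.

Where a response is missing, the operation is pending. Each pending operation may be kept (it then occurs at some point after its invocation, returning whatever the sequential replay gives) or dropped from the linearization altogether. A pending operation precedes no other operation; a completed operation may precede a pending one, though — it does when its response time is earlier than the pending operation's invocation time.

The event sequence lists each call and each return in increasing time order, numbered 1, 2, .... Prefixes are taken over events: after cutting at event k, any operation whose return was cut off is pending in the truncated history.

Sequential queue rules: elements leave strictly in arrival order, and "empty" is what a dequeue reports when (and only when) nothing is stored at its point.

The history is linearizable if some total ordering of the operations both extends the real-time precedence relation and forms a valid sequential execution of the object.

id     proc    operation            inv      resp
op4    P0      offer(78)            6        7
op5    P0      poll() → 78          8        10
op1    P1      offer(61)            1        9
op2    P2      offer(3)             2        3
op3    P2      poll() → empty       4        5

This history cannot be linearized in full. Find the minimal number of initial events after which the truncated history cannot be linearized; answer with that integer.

5

a valid linearization of events 1..4 exists, for instance op1, op2:
step 1: op1 offer(61) (pending, included) — queue <61>
step 2: op2 offer(3) — queue <61,3>
event 5 — op3's response, time 5 — after it, nothing linearizes
include/drop combinations of the 1 pending operation (op1) were all tried; none helps
e.g. op2, op3 (pending dropped): illegal at step 2, since op3 poll() → empty cannot apply there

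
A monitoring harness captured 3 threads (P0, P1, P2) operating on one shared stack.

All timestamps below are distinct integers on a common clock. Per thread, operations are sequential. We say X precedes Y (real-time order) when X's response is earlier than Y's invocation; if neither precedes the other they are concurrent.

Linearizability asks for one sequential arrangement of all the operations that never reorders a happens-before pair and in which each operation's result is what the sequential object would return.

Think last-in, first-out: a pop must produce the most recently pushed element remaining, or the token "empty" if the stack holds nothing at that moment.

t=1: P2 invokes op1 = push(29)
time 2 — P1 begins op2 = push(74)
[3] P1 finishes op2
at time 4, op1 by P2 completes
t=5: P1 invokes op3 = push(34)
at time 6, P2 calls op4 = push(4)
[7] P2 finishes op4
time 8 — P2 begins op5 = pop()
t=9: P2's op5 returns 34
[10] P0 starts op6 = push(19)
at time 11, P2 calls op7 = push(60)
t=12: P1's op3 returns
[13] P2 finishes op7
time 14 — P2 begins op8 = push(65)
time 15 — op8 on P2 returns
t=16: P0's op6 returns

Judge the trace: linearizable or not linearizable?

a witness: op1, op2, op4, op3, op5, op6, op7, op8
after step 1 (op1 push(29)): stack <29>
after step 2 (op2 push(74)): stack <29,74>
after step 3 (op4 push(4)): stack <29,74,4>
after step 4 (op3 push(34)): stack <29,74,4,34>
after step 5 (op5 pop() → 34): stack <29,74,4>
after step 6 (op6 push(19)): stack <29,74,4,19>
after step 7 (op7 push(60)): stack <29,74,4,19,60>
after step 8 (op8 push(65)): stack <29,74,4,19,60,65>

linearizable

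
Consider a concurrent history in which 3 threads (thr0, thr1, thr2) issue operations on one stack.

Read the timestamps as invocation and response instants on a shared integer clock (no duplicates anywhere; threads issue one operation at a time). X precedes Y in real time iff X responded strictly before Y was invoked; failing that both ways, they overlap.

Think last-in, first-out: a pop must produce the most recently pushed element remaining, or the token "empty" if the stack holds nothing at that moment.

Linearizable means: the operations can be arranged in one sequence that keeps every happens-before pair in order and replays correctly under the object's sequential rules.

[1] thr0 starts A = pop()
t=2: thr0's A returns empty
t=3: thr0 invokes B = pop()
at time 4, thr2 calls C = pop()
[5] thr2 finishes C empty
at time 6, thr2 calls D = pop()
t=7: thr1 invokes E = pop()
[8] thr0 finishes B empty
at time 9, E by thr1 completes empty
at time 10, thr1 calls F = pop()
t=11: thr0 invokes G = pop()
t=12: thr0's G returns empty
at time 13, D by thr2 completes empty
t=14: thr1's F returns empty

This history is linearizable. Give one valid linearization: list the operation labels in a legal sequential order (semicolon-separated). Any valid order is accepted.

A; B; C; D; E; F; G

after step 1 (A pop() → empty): stack <>
after step 2 (B pop() → empty): stack <>
after step 3 (C pop() → empty): stack <>
after step 4 (D pop() → empty): stack <>
after step 5 (E pop() → empty): stack <>
after step 6 (F pop() → empty): stack <>
after step 7 (G pop() → empty): stack <>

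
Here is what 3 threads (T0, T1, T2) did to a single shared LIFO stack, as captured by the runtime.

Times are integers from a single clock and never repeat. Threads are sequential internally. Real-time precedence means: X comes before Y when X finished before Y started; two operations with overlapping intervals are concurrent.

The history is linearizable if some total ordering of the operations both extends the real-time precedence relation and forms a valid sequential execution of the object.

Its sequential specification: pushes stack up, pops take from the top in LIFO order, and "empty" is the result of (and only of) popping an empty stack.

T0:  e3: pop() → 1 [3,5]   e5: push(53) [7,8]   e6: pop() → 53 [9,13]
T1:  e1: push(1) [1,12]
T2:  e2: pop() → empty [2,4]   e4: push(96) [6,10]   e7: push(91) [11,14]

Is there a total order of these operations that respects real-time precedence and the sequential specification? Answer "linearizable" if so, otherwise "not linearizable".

one valid linearization: e1, e3, e2, e4, e5, e6, e7
step 1: e1 push(1) — stack <1>
step 2: e3 pop() → 1 — stack <>
step 3: e2 pop() → empty — stack <>
step 4: e4 push(96) — stack <96>
step 5: e5 push(53) — stack <96,53>
step 6: e6 pop() → 53 — stack <96>
step 7: e7 push(91) — stack <96,91>

linearizable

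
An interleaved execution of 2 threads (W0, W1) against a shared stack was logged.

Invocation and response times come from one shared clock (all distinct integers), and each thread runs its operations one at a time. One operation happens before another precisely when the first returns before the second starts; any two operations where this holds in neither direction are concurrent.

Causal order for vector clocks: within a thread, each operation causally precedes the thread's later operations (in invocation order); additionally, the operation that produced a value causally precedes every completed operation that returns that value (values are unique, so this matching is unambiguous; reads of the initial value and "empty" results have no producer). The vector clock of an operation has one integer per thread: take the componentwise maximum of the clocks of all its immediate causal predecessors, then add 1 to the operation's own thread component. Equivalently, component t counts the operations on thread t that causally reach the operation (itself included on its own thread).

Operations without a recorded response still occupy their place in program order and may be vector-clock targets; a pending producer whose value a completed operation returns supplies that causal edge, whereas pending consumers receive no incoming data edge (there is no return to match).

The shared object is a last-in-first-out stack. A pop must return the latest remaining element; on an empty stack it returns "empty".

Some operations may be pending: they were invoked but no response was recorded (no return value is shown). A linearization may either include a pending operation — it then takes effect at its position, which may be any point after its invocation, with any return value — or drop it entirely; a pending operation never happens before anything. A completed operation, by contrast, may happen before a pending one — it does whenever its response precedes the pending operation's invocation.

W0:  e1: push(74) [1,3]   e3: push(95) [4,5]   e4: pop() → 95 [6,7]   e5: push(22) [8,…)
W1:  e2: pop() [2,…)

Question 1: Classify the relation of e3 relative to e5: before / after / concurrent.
before

e3 spans [4,5], e5 spans [8,…)
resp(e3)=5 < inv(e5)=8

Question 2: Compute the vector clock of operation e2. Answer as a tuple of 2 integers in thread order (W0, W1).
(0, 1)

e2 (invocation 2): nothing precedes it; W1's component alone gives (0, 1)
e1 (invocation 1): nothing precedes it; W0's component alone gives (1, 0)
from VC(e1)=(1, 0), e3 (invoked 4) maxes components and bumps W0 → (2, 0)
from VC(e3)=(2, 0), e4 (invoked 6) maxes components and bumps W0 → (3, 0)
from VC(e4)=(3, 0), e5 (invoked 8) maxes components and bumps W0 → (4, 0)
target: VC(e2) = (0, 1)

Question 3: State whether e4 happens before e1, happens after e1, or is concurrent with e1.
after

e4 spans [6,7], e1 spans [1,3]
resp(e1)=3 < inv(e4)=6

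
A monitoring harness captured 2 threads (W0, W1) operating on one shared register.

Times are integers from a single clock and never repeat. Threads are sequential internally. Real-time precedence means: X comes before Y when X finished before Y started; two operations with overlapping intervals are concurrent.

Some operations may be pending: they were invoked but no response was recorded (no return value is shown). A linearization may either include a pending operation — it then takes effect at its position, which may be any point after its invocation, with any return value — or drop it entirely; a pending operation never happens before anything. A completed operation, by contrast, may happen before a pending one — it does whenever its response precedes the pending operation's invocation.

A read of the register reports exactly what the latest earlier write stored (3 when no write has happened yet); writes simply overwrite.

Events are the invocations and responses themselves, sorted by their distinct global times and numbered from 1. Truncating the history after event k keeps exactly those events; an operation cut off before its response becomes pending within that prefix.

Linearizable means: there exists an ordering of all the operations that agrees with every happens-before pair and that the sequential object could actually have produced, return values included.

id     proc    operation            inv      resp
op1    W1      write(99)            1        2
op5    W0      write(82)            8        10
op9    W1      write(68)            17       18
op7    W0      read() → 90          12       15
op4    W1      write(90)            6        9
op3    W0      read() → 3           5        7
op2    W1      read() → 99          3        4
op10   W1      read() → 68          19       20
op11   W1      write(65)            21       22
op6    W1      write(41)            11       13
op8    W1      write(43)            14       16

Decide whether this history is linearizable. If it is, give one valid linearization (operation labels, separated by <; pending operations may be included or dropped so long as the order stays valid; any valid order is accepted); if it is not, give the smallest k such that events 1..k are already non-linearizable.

not linearizable — minimal violating prefix: 7 events

prefix check: 1..6 passes, 1..7 fails once op3's time-7 response joins
the completed operations (3 total) allow one real-time order; the register replay rejects it
including or dropping the 1 pending operation (op4) in any combination fails
take op1, op2, op3 (pending dropped): step 3 already fails, because op3 read() → 3 cannot occur there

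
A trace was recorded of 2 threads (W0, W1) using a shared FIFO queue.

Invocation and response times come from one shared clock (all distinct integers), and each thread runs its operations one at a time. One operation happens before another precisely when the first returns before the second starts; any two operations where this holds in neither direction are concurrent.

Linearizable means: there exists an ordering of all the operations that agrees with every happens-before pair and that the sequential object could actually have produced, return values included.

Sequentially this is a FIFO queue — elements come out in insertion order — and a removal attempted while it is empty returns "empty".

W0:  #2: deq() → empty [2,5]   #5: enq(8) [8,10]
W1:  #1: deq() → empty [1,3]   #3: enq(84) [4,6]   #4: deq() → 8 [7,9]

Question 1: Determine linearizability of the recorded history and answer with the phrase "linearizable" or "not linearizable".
not linearizable

prefix check: 1..8 passes, 1..9 fails once #4's time-9 response joins
4 completed operations, 3 real-time-consistent orders — every FIFO queue replay fails
no completion choice of the 1 pending operation (#5) rescues it — every subset was tried
for example #1, #2, #3, #4 (pending dropped) fails at step 4: #4 deq() → 8 is not legal there
for example #1, #3, #2, #4 (pending dropped) fails at step 3: #2 deq() → empty is not legal there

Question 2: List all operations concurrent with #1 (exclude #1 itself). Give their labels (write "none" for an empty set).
#2

#1 runs from 1 to 3; window-overlapping ops are concurrent
#2 [2,5]: concurrent
#3 [4,6]: after
#4 [7,9]: after
#5 [8,10]: after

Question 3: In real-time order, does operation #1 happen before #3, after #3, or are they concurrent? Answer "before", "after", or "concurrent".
before

#1 spans [1,3], #3 spans [4,6]
resp(#1)=3 < inv(#3)=4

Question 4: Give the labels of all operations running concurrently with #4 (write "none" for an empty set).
#5

concurrent with #4 ([7,9]): every op whose interval crosses 7..9
#1 [1,3]: before
#2 [2,5]: before
#3 [4,6]: before
#5 [8,10]: concurrent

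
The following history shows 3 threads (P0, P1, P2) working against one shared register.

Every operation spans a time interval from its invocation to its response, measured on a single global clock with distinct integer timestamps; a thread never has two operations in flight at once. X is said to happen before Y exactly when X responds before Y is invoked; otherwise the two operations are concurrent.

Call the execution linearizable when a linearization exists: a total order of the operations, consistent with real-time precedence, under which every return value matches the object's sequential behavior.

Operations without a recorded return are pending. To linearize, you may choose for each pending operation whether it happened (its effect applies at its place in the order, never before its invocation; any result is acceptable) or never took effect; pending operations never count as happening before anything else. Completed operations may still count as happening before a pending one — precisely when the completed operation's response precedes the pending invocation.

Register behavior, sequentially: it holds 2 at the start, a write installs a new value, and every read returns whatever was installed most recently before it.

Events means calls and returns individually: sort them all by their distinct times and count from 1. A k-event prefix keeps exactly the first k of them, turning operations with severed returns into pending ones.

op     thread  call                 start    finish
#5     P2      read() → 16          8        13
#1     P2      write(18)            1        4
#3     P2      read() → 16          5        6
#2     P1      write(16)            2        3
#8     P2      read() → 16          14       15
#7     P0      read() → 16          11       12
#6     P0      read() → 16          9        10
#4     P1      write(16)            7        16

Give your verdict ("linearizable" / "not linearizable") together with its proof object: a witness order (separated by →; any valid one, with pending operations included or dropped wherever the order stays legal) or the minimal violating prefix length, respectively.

step 1: #1 write(18) — value 18
step 2: #2 write(16) — value 16
step 3: #3 read() → 16 — value 16
step 4: #4 write(16) — value 16
step 5: #5 read() → 16 — value 16
step 6: #6 read() → 16 — value 16
step 7: #7 read() → 16 — value 16
step 8: #8 read() → 16 — value 16

linearizable — witness: #1 → #2 → #3 → #4 → #5 → #6 → #7 → #8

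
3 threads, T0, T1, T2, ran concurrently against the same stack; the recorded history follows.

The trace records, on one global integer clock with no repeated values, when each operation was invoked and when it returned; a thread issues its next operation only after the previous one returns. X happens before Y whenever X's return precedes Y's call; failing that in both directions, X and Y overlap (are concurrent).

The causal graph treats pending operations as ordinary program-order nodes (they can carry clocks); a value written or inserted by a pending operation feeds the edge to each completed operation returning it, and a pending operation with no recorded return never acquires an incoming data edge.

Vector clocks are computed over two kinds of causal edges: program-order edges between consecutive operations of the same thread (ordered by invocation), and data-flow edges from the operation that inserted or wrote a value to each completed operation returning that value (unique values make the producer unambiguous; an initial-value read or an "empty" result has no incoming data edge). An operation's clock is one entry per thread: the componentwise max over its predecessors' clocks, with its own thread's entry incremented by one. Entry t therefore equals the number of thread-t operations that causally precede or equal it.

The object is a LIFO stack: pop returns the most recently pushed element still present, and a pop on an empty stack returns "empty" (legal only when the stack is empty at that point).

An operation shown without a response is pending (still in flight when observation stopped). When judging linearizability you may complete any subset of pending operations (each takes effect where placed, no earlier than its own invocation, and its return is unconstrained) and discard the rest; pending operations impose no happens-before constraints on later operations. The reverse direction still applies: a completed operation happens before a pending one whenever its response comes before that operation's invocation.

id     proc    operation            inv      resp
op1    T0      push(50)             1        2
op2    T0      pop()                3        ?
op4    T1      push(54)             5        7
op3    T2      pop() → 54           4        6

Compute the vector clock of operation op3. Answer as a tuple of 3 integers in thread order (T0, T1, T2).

(0, 1, 1)

no predecessors for op4 (invoked 5): T1 increments from zero → (0, 1, 0)
no predecessors for op1 (invoked 1): T0 increments from zero → (1, 0, 0)
op3, invoked 4, takes VC(op4)=(0, 1, 0) under max, adds 1 for T2 → (0, 1, 1)
op2, invoked 3, takes VC(op1)=(1, 0, 0) under max, adds 1 for T0 → (2, 0, 0)
target: VC(op3) = (0, 1, 1)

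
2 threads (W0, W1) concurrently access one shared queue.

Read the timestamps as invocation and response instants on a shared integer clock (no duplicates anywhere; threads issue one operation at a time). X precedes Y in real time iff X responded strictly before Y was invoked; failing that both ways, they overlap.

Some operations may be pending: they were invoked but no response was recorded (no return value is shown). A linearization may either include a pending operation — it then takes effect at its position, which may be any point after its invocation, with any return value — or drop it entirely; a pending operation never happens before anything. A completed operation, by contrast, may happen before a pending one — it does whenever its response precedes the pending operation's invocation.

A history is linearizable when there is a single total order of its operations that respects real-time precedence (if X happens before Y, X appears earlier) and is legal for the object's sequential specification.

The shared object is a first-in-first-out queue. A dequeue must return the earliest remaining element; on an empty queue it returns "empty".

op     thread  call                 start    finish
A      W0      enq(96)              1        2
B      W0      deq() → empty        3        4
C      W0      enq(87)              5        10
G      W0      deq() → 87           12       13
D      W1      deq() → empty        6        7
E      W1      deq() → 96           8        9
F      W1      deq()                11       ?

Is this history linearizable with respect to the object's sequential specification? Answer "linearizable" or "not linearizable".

through event 3 a valid linearization exists; event 4 (B responding at time 4) ends that
a single order respects real time; the 2 completed queue operations fail replay along it
one such order, A, B, breaks at step 2 where B deq() → empty is illegal

not linearizable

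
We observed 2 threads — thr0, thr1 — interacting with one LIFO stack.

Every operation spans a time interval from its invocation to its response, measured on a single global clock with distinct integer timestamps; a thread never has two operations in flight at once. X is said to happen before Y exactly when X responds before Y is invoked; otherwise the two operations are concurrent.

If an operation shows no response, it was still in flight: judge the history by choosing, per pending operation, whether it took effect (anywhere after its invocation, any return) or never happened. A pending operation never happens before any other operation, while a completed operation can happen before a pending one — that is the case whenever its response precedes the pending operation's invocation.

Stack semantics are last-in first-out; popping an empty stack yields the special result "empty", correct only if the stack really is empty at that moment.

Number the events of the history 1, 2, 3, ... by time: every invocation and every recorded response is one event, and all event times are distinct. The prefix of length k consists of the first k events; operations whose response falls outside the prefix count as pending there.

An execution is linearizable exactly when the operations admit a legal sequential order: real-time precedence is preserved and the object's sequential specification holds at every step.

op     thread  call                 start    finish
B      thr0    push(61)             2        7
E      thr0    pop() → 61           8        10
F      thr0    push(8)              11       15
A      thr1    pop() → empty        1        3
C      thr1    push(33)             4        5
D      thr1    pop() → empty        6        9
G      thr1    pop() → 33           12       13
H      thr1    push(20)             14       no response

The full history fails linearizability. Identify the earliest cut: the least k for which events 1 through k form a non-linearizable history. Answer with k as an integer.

a valid linearization of events 1..8 exists, for instance A, B, C:
after step 1 (A pop() → empty): stack <>
after step 2 (B push(61)): stack <61>
after step 3 (C push(33)): stack <61,33>
once event 9 joins (D's response, time 9), exhaustive search finds no witness
completion choices over the 1 pending operation (E) were checked; none helps
for example A, B, C, D (pending dropped) fails at step 4: D pop() → empty is not legal there
for example A, C, B, D (pending dropped) fails at step 4: D pop() → empty is not legal there

9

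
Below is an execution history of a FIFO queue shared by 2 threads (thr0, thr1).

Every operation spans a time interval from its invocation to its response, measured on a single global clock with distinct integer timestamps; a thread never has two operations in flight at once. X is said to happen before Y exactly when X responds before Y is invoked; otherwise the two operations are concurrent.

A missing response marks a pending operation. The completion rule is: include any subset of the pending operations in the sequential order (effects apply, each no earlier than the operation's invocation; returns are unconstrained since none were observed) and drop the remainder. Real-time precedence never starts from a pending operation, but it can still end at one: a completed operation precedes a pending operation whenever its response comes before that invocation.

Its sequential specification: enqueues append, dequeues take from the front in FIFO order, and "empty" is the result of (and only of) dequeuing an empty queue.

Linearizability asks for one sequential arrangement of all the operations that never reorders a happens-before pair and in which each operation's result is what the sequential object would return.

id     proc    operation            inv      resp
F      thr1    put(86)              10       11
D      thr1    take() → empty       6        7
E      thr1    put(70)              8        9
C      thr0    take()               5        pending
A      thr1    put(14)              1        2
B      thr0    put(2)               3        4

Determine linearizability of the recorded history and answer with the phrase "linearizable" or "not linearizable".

not linearizable

events 1..6 are fine; event 7 — the response of D at time 7 — makes the prefix non-linearizable
exhaustive check: the 3 completed FIFO queue ops admit one real-time order; illegal
no completion choice of the 1 pending operation (C) rescues it — every subset was tried
one such order, A, B, D (pending dropped), breaks at step 3 where D take() → empty is illegal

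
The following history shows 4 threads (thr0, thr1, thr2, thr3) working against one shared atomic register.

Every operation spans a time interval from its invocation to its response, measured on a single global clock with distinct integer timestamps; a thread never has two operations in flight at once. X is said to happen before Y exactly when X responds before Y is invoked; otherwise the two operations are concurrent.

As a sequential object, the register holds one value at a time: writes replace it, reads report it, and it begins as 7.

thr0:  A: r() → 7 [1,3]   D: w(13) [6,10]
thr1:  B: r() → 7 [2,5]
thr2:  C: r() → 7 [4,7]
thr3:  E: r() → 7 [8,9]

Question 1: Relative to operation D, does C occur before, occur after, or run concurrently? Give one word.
C spans [4,7], D spans [6,10]
the intervals overlap in both directions

concurrent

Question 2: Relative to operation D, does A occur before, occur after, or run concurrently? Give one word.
A spans [1,3], D spans [6,10]
resp(A)=3 < inv(D)=6

before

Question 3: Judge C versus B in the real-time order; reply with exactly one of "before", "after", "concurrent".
C spans [4,7], B spans [2,5]
the intervals overlap in both directions

concurrent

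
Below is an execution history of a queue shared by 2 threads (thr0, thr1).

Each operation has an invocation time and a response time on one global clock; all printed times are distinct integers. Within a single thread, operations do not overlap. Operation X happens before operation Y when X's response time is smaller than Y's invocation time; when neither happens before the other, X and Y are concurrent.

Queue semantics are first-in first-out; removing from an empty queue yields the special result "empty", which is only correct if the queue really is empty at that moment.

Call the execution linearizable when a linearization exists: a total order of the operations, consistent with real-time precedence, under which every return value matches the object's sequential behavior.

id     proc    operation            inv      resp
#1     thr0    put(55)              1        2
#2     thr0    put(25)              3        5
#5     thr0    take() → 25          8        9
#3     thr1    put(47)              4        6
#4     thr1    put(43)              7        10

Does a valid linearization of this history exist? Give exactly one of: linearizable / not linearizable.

not linearizable

events 1..8 are fine; event 9 — the response of #5 at time 9 — makes the prefix non-linearizable
checked exhaustively: 2 real-time-consistent orders of 4 completed operations, zero legal queue replays
completion choices over the 1 pending operation (#4) were checked; none helps
e.g. #1, #2, #3, #5 (pending dropped): illegal at step 4, since #5 take() → 25 cannot apply there
e.g. #1, #3, #2, #5 (pending dropped): illegal at step 4, since #5 take() → 25 cannot apply there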